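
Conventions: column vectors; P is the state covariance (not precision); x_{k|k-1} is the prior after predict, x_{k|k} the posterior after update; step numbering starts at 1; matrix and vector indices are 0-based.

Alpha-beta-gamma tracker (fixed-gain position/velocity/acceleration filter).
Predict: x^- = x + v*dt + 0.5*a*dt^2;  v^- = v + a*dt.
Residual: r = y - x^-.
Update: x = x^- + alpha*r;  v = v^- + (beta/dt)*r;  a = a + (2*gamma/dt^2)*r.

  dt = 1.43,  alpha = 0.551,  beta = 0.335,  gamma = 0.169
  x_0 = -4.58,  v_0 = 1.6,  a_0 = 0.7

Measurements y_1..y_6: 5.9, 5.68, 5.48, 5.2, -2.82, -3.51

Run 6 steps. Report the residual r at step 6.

step 1: x_pred=-1.5763  r=7.4763  x^+=2.5431  v^+=4.3524  a^+=1.9357
step 2: x_pred=10.7463  r=-5.0663  x^+=7.9548  v^+=5.9337  a^+=1.0983
step 3: x_pred=17.5630  r=-12.0830  x^+=10.9052  v^+=4.6737  a^+=-0.8988
step 4: x_pred=16.6696  r=-11.4696  x^+=10.3499  v^+=0.7014  a^+=-2.7946
step 5: x_pred=8.4955  r=-11.3155  x^+=2.2606  v^+=-5.9458  a^+=-4.6650
step 6: x_pred=-11.0115  r=7.5015  x^+=-6.8782  v^+=-10.8593  a^+=-3.4251

resid = 7.5015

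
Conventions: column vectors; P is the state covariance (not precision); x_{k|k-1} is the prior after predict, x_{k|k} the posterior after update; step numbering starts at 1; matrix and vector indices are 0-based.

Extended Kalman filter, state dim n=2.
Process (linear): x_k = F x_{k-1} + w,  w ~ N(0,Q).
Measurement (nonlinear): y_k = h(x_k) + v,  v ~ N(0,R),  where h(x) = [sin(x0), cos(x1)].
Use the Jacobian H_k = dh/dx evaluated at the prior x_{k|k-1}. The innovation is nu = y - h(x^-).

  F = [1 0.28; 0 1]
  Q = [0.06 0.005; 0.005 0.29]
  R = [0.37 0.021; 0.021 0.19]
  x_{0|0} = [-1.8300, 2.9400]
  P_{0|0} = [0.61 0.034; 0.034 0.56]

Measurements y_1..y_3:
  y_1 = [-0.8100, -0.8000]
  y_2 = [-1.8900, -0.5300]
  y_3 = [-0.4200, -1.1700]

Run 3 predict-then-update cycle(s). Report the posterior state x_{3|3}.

x_post = [-0.5242, 2.6788]

step 1: x^-=[-1.0068, 2.9400]  P^-=[0.7329 0.1958; 0.1958 0.8500]  H_jac=[0.5346 0.0000; 0.0000 -0.2002]  S=[0.5794 0.0000; 0.0000 0.2241]  K=[0.6762 -0.1751; 0.1807 -0.7596]  nu=[0.0351, 0.1797]  x^+=[-1.0145, 2.8098]  P^+=[0.4611 0.0952; 0.0952 0.7018]
step 2: x^-=[-0.2278, 2.8098]  P^-=[0.6295 0.2967; 0.2967 0.9918]  H_jac=[0.9742 0.0000; 0.0000 -0.3257]  S=[0.9674 -0.0732; -0.0732 0.2952]  K=[0.6208 -0.1736; 0.2202 -1.0397]  nu=[-1.6642, 0.4155]  x^+=[-1.3330, 2.0114]  P^+=[0.2320 0.0612; 0.0612 0.5923]
step 3: x^-=[-0.7698, 2.0114]  P^-=[0.3728 0.2321; 0.2321 0.8823]  H_jac=[0.7181 0.0000; 0.0000 -0.9045]  S=[0.5622 -0.1297; -0.1297 0.9118]  K=[0.4373 -0.1680; 0.0977 -0.8613]  nu=[0.2760, -0.7435]  x^+=[-0.5242, 2.6788]  P^+=[0.2204 0.0251; 0.0251 0.1787]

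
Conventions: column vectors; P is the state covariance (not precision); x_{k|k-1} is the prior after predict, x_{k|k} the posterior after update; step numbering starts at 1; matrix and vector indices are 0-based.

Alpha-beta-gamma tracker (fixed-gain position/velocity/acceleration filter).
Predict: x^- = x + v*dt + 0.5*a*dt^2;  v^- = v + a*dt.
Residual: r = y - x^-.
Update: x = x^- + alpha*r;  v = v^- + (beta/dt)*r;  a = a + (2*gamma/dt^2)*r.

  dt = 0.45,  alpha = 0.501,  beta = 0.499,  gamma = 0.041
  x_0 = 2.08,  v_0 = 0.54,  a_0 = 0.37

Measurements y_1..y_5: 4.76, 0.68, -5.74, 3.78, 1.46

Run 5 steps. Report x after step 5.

step 1: x_pred=2.3605  r=2.3995  x^+=3.5626  v^+=3.3673  a^+=1.3417
step 2: x_pred=5.2138  r=-4.5338  x^+=2.9424  v^+=-1.0564  a^+=-0.4942
step 3: x_pred=2.4169  r=-8.1569  x^+=-1.6697  v^+=-10.3239  a^+=-3.7973
step 4: x_pred=-6.6999  r=10.4799  x^+=-1.4495  v^+=-0.4116  a^+=0.4464
step 5: x_pred=-1.5895  r=3.0495  x^+=-0.0617  v^+=3.1708  a^+=1.6813

x_post = -0.0617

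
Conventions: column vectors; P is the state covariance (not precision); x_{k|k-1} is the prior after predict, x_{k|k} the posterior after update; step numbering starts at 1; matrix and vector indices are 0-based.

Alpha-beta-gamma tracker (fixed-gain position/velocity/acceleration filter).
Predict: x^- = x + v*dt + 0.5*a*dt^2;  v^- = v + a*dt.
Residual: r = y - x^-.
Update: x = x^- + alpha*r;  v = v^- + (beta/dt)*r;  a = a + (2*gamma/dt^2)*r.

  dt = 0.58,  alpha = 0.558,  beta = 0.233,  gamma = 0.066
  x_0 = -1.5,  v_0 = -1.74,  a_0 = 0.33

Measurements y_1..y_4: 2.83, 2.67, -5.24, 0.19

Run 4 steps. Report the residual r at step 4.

resid = 1.1333

step 1: x_pred=-2.4537  r=5.2837  x^+=0.4946  v^+=0.5740  a^+=2.4033
step 2: x_pred=1.2317  r=1.4383  x^+=2.0343  v^+=2.5457  a^+=2.9676
step 3: x_pred=4.0099  r=-9.2499  x^+=-1.1515  v^+=0.5510  a^+=-0.6620
step 4: x_pred=-0.9433  r=1.1333  x^+=-0.3109  v^+=0.6223  a^+=-0.2173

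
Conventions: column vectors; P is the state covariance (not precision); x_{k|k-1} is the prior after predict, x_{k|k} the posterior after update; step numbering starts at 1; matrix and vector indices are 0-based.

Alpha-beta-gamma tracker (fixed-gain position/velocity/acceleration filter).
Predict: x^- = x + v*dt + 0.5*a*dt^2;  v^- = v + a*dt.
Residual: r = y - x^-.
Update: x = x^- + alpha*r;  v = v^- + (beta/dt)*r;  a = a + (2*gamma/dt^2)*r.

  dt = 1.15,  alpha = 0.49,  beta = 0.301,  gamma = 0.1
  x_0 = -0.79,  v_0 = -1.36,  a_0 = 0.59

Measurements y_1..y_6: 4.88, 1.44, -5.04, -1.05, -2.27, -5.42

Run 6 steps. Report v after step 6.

step 1: x_pred=-1.9639  r=6.8439  x^+=1.3896  v^+=1.1098  a^+=1.6250
step 2: x_pred=3.7404  r=-2.3004  x^+=2.6132  v^+=2.3764  a^+=1.2771
step 3: x_pred=6.1906  r=-11.2306  x^+=0.6876  v^+=0.9056  a^+=-0.4213
step 4: x_pred=1.4505  r=-2.5005  x^+=0.2252  v^+=-0.2334  a^+=-0.7994
step 5: x_pred=-0.5717  r=-1.6983  x^+=-1.4039  v^+=-1.5972  a^+=-1.0563
step 6: x_pred=-3.9391  r=-1.4809  x^+=-4.6648  v^+=-3.1995  a^+=-1.2802

v_post = -3.1995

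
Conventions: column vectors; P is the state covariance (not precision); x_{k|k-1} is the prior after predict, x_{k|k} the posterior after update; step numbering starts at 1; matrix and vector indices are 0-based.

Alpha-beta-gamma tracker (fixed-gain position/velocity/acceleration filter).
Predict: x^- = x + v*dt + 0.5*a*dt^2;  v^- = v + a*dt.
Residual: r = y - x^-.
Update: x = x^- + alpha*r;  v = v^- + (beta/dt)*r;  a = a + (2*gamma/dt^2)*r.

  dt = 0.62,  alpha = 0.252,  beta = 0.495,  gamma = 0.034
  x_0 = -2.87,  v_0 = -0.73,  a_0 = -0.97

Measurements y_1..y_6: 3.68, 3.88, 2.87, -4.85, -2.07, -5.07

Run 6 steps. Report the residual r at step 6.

resid = 1.0589

step 1: x_pred=-3.5090  r=7.1890  x^+=-1.6974  v^+=4.4082  a^+=0.3017
step 2: x_pred=1.0937  r=2.7863  x^+=1.7958  v^+=6.8199  a^+=0.7946
step 3: x_pred=6.1769  r=-3.3069  x^+=5.3435  v^+=4.6723  a^+=0.2096
step 4: x_pred=8.2807  r=-13.1307  x^+=4.9718  v^+=-5.6811  a^+=-2.1132
step 5: x_pred=1.0434  r=-3.1134  x^+=0.2588  v^+=-9.4769  a^+=-2.6639
step 6: x_pred=-6.1289  r=1.0589  x^+=-5.8620  v^+=-10.2831  a^+=-2.4766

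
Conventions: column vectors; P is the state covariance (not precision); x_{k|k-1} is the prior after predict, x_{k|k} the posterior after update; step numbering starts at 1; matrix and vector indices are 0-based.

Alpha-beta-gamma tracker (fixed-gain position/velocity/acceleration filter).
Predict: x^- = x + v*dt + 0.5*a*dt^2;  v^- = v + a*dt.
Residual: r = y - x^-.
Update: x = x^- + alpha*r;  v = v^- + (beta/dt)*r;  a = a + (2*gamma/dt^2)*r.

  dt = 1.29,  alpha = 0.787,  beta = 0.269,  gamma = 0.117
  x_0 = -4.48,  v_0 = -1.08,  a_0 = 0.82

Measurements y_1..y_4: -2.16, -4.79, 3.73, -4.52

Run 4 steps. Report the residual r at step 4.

resid = -12.7739

step 1: x_pred=-5.1909  r=3.0309  x^+=-2.8056  v^+=0.6098  a^+=1.2462
step 2: x_pred=-0.9820  r=-3.8080  x^+=-3.9789  v^+=1.4234  a^+=0.7107
step 3: x_pred=-1.5514  r=5.2814  x^+=2.6051  v^+=3.4415  a^+=1.4534
step 4: x_pred=8.2539  r=-12.7739  x^+=-1.7992  v^+=2.6527  a^+=-0.3428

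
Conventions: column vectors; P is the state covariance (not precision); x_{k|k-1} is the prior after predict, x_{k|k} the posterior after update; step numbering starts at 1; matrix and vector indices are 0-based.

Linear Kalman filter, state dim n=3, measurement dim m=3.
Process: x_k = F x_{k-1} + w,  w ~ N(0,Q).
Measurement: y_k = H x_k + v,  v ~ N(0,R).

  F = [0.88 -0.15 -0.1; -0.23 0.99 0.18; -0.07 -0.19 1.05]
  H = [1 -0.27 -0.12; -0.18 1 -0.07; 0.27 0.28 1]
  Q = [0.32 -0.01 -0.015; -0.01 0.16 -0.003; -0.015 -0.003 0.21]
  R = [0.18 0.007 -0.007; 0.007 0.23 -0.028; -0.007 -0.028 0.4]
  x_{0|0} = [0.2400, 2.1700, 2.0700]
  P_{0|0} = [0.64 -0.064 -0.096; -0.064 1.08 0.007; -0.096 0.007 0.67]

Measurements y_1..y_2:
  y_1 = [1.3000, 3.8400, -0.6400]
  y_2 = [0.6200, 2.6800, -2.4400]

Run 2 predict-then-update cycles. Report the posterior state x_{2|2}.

step 1: x^-=[-0.3213, 2.4657, 1.7444]  P^-=[0.8806 -0.3882 -0.1743; -0.3882 1.3137 -0.0361; -0.1743 -0.0361 1.0004]  S=[1.4199 -0.8928 -0.2267; -0.8928 1.7175 0.1410; -0.2267 0.1410 1.3945]  K=[0.7758 0.0851 0.0851; -0.0059 0.7973 0.0811; -0.2324 -0.2186 0.6607]  nu=[2.4964, 1.4386, -2.9880]  x^+=[1.4836, 3.3556, -1.1244]  P^+=[0.1492 0.0476 -0.0274; 0.0476 0.1858 -0.0547; -0.0274 -0.0547 0.2947]
step 2: x^-=[0.9147, 2.7784, -1.9220]  P^-=[0.4333 -0.0281 -0.0752; -0.0281 0.3207 -0.0291; -0.0752 -0.0291 0.5695]  S=[0.6762 -0.1757 -0.0524; -0.1757 0.5798 -0.0189; -0.0524 -0.0189 0.9651]  K=[0.6799 0.0345 0.0727; -0.0130 0.5635 0.0653; -0.1937 -0.1365 0.5474]  nu=[0.2248, -0.0683, -1.5429]  x^+=[0.9530, 2.6362, -2.8009]  P^+=[0.1284 0.0323 -0.0204; 0.0323 0.1311 -0.0350; -0.0204 -0.0350 0.2395]

x_post = [0.9530, 2.6362, -2.8009]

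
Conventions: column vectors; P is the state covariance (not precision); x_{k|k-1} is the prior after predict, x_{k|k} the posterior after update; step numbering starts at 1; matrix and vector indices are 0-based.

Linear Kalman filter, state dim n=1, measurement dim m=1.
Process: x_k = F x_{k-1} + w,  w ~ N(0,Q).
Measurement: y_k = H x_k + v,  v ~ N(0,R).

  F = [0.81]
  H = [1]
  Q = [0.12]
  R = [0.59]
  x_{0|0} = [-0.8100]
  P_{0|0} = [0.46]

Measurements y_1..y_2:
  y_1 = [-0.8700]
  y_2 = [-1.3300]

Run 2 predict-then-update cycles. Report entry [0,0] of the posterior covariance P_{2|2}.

step 1: x^-=[-0.6561]  P^-=[0.4218]  S=[1.0118]  K=[0.4169]  nu=[-0.2139]  x^+=[-0.7453]  P^+=[0.2460]
step 2: x^-=[-0.6037]  P^-=[0.2814]  S=[0.8714]  K=[0.3229]  nu=[-0.7263]  x^+=[-0.8382]  P^+=[0.1905]

P_post[0,0] = 0.1905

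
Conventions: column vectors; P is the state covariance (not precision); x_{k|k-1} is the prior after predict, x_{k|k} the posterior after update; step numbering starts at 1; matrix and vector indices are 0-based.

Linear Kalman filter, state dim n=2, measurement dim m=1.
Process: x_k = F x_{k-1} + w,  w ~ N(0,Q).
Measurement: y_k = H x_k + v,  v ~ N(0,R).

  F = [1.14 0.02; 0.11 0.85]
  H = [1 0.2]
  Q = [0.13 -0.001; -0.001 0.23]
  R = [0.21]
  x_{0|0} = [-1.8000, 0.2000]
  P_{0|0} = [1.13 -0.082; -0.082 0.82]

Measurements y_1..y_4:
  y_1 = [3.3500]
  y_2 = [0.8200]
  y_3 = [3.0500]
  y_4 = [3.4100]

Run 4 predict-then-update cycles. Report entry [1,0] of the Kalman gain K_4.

step 1: x^-=[-2.0480, -0.0280]  P^-=[1.5951 0.0750; 0.0750 0.8208]  S=[1.8680]  K=[0.8620; 0.1280]  nu=[5.4036]  x^+=[2.6098, 0.6638]  P^+=[0.2072 -0.1311; -0.1311 0.7902]
step 2: x^-=[2.9884, 0.8513]  P^-=[0.3937 -0.0889; -0.0889 0.7789]  S=[0.5992]  K=[0.6273; 0.1115]  nu=[-2.3387]  x^+=[1.5215, 0.5905]  P^+=[0.1579 -0.1309; -0.1309 0.7714]
step 3: x^-=[1.7463, 0.6693]  P^-=[0.3295 -0.0952; -0.0952 0.7648]  S=[0.5321]  K=[0.5836; 0.1086]  nu=[1.1699]  x^+=[2.4290, 0.7963]  P^+=[0.1483 -0.1289; -0.1289 0.7585]
step 4: x^-=[2.7850, 0.9441]  P^-=[0.3172 -0.0947; -0.0947 0.7557]  S=[0.5196]  K=[0.5741; 0.1087]  nu=[0.4362]  x^+=[3.0354, 0.9915]  P^+=[0.1460 -0.1271; -0.1271 0.7496]

K[1,0] = 0.1087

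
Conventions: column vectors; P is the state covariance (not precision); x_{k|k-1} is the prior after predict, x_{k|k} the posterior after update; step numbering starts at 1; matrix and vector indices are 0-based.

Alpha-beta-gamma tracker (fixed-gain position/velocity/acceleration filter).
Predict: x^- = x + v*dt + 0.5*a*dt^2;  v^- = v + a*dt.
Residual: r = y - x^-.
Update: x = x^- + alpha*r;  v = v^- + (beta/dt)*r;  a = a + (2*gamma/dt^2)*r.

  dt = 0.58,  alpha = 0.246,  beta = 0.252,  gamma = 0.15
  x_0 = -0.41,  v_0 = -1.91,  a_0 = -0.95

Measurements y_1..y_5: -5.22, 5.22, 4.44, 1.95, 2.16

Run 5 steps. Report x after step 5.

x_post = 9.1145

step 1: x_pred=-1.6776  r=-3.5424  x^+=-2.5490  v^+=-4.0001  a^+=-4.1091
step 2: x_pred=-5.5602  r=10.7802  x^+=-2.9083  v^+=-1.6996  a^+=5.5047
step 3: x_pred=-2.9682  r=7.4082  x^+=-1.1458  v^+=4.7119  a^+=12.1112
step 4: x_pred=3.6242  r=-1.6742  x^+=3.2124  v^+=11.0090  a^+=10.6182
step 5: x_pred=11.3835  r=-9.2235  x^+=9.1145  v^+=13.1600  a^+=2.3927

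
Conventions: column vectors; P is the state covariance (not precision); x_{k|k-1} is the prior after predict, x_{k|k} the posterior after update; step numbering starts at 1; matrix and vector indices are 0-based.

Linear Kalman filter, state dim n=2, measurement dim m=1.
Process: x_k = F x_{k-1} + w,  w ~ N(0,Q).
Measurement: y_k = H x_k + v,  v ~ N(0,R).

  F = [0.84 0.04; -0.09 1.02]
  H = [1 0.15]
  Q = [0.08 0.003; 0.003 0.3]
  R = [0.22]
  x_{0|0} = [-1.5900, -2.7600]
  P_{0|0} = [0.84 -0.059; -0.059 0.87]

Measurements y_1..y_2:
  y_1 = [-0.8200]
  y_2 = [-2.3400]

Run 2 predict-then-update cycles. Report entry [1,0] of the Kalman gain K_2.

step 1: x^-=[-1.4460, -2.6721]  P^-=[0.6701 -0.0753; -0.0753 1.2228]  S=[0.8950]  K=[0.7361; 0.1207]  nu=[1.0268]  x^+=[-0.6902, -2.5481]  P^+=[0.1852 -0.1549; -0.1549 1.2097]
step 2: x^-=[-0.6817, -2.5370]  P^-=[0.2022 -0.0938; -0.0938 1.5885]  S=[0.4298]  K=[0.4377; 0.3362]  nu=[-1.2778]  x^+=[-1.2409, -2.9665]  P^+=[0.1198 -0.1570; -0.1570 1.5400]

K[1,0] = 0.3362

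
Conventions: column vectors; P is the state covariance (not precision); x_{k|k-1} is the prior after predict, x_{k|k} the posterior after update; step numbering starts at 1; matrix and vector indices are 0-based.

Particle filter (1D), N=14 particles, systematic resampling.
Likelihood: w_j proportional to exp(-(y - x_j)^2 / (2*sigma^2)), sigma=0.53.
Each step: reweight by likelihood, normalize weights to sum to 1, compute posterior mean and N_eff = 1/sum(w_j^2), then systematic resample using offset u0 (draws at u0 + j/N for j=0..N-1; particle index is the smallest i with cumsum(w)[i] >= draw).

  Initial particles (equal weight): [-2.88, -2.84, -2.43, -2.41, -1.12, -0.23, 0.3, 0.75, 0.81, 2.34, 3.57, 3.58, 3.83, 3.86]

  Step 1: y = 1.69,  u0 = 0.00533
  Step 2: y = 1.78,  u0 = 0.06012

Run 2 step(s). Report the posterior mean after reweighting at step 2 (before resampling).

post_mean = 1.9299

step 1: w=[0.0000, 0.0000, 0.0000, 0.0000, 0.0000, 0.0015, 0.0331, 0.2142, 0.2602, 0.4868, 0.0019, 0.0018, 0.0003, 0.0002]  mean=1.5353  Neff=2.8439  idx=[6, 7, 7, 7, 8, 8, 8, 8, 9, 9, 9, 9, 9, 9]
step 2: w=[0.0044, 0.0325, 0.0325, 0.0325, 0.0402, 0.0402, 0.0402, 0.0402, 0.1229, 0.1229, 0.1229, 0.1229, 0.1229, 0.1229]  mean=1.9299  Neff=9.9750  idx=[2, 4, 6, 8, 8, 9, 9, 10, 11, 11, 12, 12, 13, 13]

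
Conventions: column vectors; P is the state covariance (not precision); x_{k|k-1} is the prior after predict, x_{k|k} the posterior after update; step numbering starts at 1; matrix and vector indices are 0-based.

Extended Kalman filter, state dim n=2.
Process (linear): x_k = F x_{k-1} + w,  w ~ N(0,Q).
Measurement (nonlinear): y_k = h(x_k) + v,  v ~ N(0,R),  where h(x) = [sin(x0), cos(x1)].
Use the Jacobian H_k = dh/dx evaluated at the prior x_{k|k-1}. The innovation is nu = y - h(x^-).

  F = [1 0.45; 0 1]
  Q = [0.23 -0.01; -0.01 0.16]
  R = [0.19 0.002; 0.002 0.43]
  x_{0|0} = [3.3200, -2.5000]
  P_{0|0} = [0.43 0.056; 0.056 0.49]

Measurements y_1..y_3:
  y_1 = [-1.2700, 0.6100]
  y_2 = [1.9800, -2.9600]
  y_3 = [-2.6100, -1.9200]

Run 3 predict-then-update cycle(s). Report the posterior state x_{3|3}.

step 1: x^-=[2.1950, -2.5000]  P^-=[0.8096 0.2665; 0.2665 0.6500]  H_jac=[-0.5845 0.0000; 0.0000 0.5985]  S=[0.4666 -0.0912; -0.0912 0.6628]  K=[-0.9939 0.1038; -0.2252 0.5559]  nu=[-2.0814, 1.4111]  x^+=[4.4103, -1.2469]  P^+=[0.3228 0.0713; 0.0713 0.3987]
step 2: x^-=[3.8492, -1.2469]  P^-=[0.6977 0.2407; 0.2407 0.5587]  H_jac=[-0.7599 0.0000; 0.0000 0.9480]  S=[0.5929 -0.1714; -0.1714 0.9321]  K=[-0.8697 0.0849; -0.1523 0.5402]  nu=[2.6300, -3.2783]  x^+=[1.2837, -3.4185]  P^+=[0.2172 0.0367; 0.0367 0.2447]
step 3: x^-=[-0.2547, -3.4185]  P^-=[0.5298 0.1368; 0.1368 0.4047]  H_jac=[0.9678 0.0000; 0.0000 -0.2734]  S=[0.6862 -0.0342; -0.0342 0.4602]  K=[0.7459 -0.0258; 0.1816 -0.2269]  nu=[-2.3581, -0.9581]  x^+=[-1.9888, -3.6294]  P^+=[0.1464 0.0352; 0.0352 0.3556]

x_post = [-1.9888, -3.6294]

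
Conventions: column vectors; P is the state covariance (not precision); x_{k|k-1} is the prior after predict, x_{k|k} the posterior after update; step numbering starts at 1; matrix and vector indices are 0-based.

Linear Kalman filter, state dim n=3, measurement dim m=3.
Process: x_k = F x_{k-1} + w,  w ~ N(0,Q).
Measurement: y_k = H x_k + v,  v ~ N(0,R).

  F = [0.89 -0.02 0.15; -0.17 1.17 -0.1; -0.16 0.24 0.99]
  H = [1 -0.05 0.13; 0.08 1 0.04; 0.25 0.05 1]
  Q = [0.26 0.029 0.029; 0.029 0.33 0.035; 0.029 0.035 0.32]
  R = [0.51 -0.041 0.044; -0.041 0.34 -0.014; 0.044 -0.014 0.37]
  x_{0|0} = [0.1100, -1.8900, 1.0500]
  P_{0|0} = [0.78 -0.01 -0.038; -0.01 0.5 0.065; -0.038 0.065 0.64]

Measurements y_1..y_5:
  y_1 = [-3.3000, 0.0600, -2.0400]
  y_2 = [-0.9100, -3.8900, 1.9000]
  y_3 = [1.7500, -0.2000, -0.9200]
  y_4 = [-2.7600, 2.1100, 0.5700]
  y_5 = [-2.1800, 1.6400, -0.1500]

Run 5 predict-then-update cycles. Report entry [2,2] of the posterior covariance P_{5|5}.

P_post[2,2] = 0.2296

step 1: x^-=[0.2932, -2.3350, 0.5683]  P^-=[0.8823 -0.1049 -0.0231; -0.1049 1.0309 0.2151; -0.0231 0.2151 1.0397]  S=[1.4141 -0.0946 0.3600; -0.0946 1.3785 0.2835; 0.3600 0.2835 1.4748]  K=[0.6345 0.0240 -0.0292; -0.0500 0.7377 0.0334; -0.1126 0.0268 0.7307]  nu=[-3.7838, 2.3488, -2.5649]  x^+=[-1.9765, -0.4988, -0.8169]  P^+=[0.3275 -0.0411 -0.0630; -0.0411 0.2558 -0.0027; -0.0630 -0.0027 0.2809]
step 2: x^-=[-1.8716, -0.1659, -0.6122]  P^-=[0.5105 -0.0670 -0.0401; -0.0670 0.7073 0.1038; -0.0401 0.1038 0.6403]  S=[1.0280 -0.0876 0.2046; -0.0876 1.0489 0.1406; 0.2046 0.1406 1.0326]  K=[0.5003 0.0181 -0.0201; -0.0367 0.6654 0.0353; -0.0857 0.0289 0.6284]  nu=[1.0329, -3.5499, 2.9884]  x^+=[-1.4790, -2.4604, 1.0745]  P^+=[0.2582 -0.0328 -0.0486; -0.0328 0.2299 -0.0012; -0.0486 -0.0012 0.2406]
step 3: x^-=[-1.1060, -2.7347, 0.7099]  P^-=[0.4582 -0.0480 -0.0219; -0.0480 0.6663 0.0963; -0.0219 0.0963 0.5930]  S=[0.9778 -0.0711 0.2053; -0.0711 1.0100 0.1345; 0.2053 0.1345 0.9907]  K=[0.4719 0.0225 -0.0098; -0.0305 0.6527 0.0364; -0.0742 0.0308 0.6090]  nu=[2.6269, 2.5947, -1.2167]  x^+=[0.2038, -1.1656, -0.1462]  P^+=[0.2434 -0.0293 -0.0425; -0.0293 0.2250 -0.0009; -0.0425 -0.0009 0.2323]
step 4: x^-=[0.1828, -1.3838, -0.4571]  P^-=[0.4478 -0.0425 -0.0151; -0.0425 0.6578 0.0939; -0.0151 0.0939 0.5822]  S=[0.9684 -0.0661 0.2087; -0.0661 1.0023 0.1331; 0.2087 0.1331 0.9826]  K=[0.4655 0.0242 -0.0057; -0.0287 0.6500 0.0363; -0.0704 0.0309 0.6042]  nu=[-2.9526, 3.4975, 1.0506]  x^+=[-1.1129, 1.0124, 0.4935]  P^+=[0.2400 -0.0284 -0.0406; -0.0284 0.2240 -0.0010; -0.0406 -0.0010 0.2302]
step 5: x^-=[-0.9367, 1.3244, 0.9096]  P^-=[0.4456 -0.0412 -0.0130; -0.0412 0.6560 0.0931; -0.0130 0.0931 0.5792]  S=[0.9665 -0.0649 0.2100; -0.0649 1.0005 0.1325; 0.2100 0.1325 0.9805]  K=[0.4640 0.0246 -0.0045; -0.0283 0.6494 0.0362; -0.0693 0.0308 0.6029]  nu=[-1.2953, 0.3542, -0.8917]  x^+=[-1.5250, 1.5588, 0.4727]  P^+=[0.2392 -0.0281 -0.0400; -0.0281 0.2238 -0.0011; -0.0400 -0.0011 0.2296]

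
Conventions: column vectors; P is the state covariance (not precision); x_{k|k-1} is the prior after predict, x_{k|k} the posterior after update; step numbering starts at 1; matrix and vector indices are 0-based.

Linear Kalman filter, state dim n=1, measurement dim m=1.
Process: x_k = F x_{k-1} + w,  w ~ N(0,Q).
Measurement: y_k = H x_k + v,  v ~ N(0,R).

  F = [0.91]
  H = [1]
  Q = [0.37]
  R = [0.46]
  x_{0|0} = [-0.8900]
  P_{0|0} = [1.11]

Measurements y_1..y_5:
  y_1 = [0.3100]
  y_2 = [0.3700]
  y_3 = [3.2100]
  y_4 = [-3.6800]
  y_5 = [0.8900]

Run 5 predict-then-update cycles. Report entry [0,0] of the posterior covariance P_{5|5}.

P_post[0,0] = 0.2572

step 1: x^-=[-0.8099]  P^-=[1.2892]  S=[1.7492]  K=[0.7370]  nu=[1.1199]  x^+=[0.0155]  P^+=[0.3390]
step 2: x^-=[0.0141]  P^-=[0.6508]  S=[1.1108]  K=[0.5859]  nu=[0.3559]  x^+=[0.2226]  P^+=[0.2695]
step 3: x^-=[0.2026]  P^-=[0.5932]  S=[1.0532]  K=[0.5632]  nu=[3.0074]  x^+=[1.8964]  P^+=[0.2591]
step 4: x^-=[1.7257]  P^-=[0.5845]  S=[1.0445]  K=[0.5596]  nu=[-5.4057]  x^+=[-1.2994]  P^+=[0.2574]
step 5: x^-=[-1.1825]  P^-=[0.5832]  S=[1.0432]  K=[0.5590]  nu=[2.0725]  x^+=[-0.0239]  P^+=[0.2572]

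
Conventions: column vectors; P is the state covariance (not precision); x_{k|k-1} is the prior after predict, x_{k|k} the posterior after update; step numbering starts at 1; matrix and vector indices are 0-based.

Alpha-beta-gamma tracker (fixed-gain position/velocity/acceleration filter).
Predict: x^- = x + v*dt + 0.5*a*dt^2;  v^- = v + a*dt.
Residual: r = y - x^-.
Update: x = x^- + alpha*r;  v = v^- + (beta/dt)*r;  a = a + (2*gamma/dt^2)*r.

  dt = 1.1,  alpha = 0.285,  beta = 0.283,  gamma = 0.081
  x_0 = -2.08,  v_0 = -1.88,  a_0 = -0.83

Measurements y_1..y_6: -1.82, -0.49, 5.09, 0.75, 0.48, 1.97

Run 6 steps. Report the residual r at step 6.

resid = -8.2043

step 1: x_pred=-4.6502  r=2.8301  x^+=-3.8436  v^+=-2.0649  a^+=-0.4511
step 2: x_pred=-6.3878  r=5.8978  x^+=-4.7070  v^+=-1.0437  a^+=0.3385
step 3: x_pred=-5.6502  r=10.7402  x^+=-2.5893  v^+=2.0918  a^+=1.7765
step 4: x_pred=0.7865  r=-0.0365  x^+=0.7761  v^+=4.0366  a^+=1.7716
step 5: x_pred=6.2882  r=-5.8082  x^+=4.6328  v^+=4.4910  a^+=0.9940
step 6: x_pred=10.1743  r=-8.2043  x^+=7.8361  v^+=3.4737  a^+=-0.1045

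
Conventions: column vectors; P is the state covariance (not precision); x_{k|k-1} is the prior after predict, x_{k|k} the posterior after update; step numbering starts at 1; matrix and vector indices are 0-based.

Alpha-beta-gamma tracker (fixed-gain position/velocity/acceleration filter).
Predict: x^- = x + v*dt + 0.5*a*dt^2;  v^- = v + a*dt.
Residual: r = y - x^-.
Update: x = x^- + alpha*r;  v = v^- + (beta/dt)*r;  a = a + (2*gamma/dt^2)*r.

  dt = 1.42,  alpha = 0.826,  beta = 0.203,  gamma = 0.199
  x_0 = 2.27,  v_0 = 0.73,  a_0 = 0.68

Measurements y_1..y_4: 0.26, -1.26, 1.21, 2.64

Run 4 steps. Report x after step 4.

x_post = 2.1782

step 1: x_pred=3.9922  r=-3.7322  x^+=0.9094  v^+=1.1621  a^+=-0.0567
step 2: x_pred=2.5024  r=-3.7624  x^+=-0.6053  v^+=0.5437  a^+=-0.7993
step 3: x_pred=-0.6391  r=1.8491  x^+=0.8883  v^+=-0.3269  a^+=-0.4343
step 4: x_pred=-0.0138  r=2.6538  x^+=2.1782  v^+=-0.5643  a^+=0.0895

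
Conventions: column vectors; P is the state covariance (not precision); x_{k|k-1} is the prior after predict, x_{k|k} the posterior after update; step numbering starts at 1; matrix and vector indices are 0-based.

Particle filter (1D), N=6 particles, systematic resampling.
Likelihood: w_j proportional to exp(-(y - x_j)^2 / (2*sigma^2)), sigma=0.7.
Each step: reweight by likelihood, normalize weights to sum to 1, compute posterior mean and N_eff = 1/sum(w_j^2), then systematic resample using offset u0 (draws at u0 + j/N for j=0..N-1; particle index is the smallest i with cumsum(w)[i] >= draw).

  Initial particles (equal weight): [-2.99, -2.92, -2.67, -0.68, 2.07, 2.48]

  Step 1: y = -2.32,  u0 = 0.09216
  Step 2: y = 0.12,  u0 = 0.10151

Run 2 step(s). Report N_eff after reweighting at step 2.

step 1: w=[0.2784, 0.3048, 0.3884, 0.0283, 0.0000, 0.0000]  mean=-2.7790  Neff=3.1043  idx=[0, 0, 1, 2, 2, 2]
step 2: w=[0.0414, 0.0414, 0.0643, 0.2843, 0.2843, 0.2843]  mean=-2.7126  Neff=3.9992  idx=[2, 3, 4, 4, 5, 5]

N_eff = 3.9992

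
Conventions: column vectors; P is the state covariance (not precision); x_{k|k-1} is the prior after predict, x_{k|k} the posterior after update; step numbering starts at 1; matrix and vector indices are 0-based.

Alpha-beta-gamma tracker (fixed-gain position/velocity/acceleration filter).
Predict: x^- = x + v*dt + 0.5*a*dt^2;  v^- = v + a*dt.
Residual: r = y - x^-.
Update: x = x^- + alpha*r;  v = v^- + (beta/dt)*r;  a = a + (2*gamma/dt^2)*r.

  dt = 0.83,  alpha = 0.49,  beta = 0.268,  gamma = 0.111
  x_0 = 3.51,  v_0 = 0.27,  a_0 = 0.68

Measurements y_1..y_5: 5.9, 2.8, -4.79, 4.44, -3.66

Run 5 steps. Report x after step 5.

step 1: x_pred=3.9683  r=1.9317  x^+=4.9148  v^+=1.4581  a^+=1.3025
step 2: x_pred=6.5737  r=-3.7737  x^+=4.7246  v^+=1.3207  a^+=0.0864
step 3: x_pred=5.8505  r=-10.6405  x^+=0.6367  v^+=-2.0433  a^+=-3.3425
step 4: x_pred=-2.2107  r=6.6507  x^+=1.0482  v^+=-2.6702  a^+=-1.1994
step 5: x_pred=-1.5812  r=-2.0788  x^+=-2.5998  v^+=-4.3369  a^+=-1.8692

x_post = -2.5998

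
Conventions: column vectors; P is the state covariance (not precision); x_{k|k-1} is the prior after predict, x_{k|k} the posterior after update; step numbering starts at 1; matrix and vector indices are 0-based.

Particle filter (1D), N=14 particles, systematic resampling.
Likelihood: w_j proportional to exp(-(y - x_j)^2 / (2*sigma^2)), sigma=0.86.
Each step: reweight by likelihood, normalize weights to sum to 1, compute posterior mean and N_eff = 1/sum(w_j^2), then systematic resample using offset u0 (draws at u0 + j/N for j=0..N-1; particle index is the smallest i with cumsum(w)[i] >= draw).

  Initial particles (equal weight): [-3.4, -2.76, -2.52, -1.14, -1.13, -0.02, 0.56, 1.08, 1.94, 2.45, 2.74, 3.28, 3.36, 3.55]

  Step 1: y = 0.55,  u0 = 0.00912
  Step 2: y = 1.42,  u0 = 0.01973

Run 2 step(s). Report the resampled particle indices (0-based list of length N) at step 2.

resampled_idx = [2, 4, 5, 6, 7, 8, 9, 9, 10, 11, 11, 12, 12, 13]

step 1: w=[0.0000, 0.0002, 0.0005, 0.0435, 0.0445, 0.2406, 0.2997, 0.2479, 0.0812, 0.0261, 0.0117, 0.0019, 0.0014, 0.0007]  mean=0.5964  Neff=4.5354  idx=[3, 4, 5, 5, 5, 6, 6, 6, 6, 7, 7, 7, 7, 8]
step 2: w=[0.0015, 0.0016, 0.0319, 0.0319, 0.0319, 0.0786, 0.0786, 0.0786, 0.0786, 0.1198, 0.1198, 0.1198, 0.1198, 0.1079]  mean=0.8972  Neff=10.3343  idx=[2, 4, 5, 6, 7, 8, 9, 9, 10, 11, 11, 12, 12, 13]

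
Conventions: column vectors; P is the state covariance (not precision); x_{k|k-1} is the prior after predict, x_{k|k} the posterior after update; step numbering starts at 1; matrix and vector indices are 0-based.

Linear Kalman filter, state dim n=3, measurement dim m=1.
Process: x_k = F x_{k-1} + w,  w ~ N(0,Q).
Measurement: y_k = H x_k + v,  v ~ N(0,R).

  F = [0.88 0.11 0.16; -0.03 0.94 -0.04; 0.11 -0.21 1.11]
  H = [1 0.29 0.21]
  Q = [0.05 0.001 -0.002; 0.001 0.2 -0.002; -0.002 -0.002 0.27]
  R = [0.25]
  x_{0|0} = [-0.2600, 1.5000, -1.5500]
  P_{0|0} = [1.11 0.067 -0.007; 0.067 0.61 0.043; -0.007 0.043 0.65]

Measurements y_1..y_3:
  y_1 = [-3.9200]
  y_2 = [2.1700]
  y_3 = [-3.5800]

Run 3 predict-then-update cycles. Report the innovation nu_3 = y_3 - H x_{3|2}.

innov = [-3.2961]

step 1: x^-=[-0.3118, 1.4798, -2.0641]  P^-=[0.9461 0.0924 0.1921; 0.0924 0.7340 -0.1021; 0.1921 -0.1021 1.0863]  S=[1.4276]  K=[0.7098; 0.1988; 0.2736]  nu=[-3.6039]  x^+=[-2.8697, 0.7634, -3.0502]  P^+=[0.2270 -0.1091 -0.0852; -0.1091 0.6776 -0.1797; -0.0852 -0.1797 0.9795]
step 2: x^-=[-2.9294, 0.9257, -3.8617]  P^-=[0.2076 -0.0539 0.0965; -0.0539 0.8200 -0.3778; 0.0965 -0.3778 1.5775]  S=[0.5594]  K=[0.3794; 0.1869; 0.5689]  nu=[5.6419]  x^+=[-0.7888, 1.9803, -0.6522]  P^+=[0.1271 -0.0936 -0.0242; -0.0936 0.8004 -0.4373; -0.0242 -0.4373 1.3965]
step 3: x^-=[-0.5806, 1.9112, -1.2265]  P^-=[0.1535 -0.0685 0.1932; -0.0685 0.9477 -0.6917; 0.1932 -0.6917 2.2297]  S=[0.5387]  K=[0.3234; 0.1134; 0.8554]  nu=[-3.2961]  x^+=[-1.6466, 1.5375, -4.0460]  P^+=[0.0972 -0.0882 0.0442; -0.0882 0.9408 -0.7440; 0.0442 -0.7440 1.8355]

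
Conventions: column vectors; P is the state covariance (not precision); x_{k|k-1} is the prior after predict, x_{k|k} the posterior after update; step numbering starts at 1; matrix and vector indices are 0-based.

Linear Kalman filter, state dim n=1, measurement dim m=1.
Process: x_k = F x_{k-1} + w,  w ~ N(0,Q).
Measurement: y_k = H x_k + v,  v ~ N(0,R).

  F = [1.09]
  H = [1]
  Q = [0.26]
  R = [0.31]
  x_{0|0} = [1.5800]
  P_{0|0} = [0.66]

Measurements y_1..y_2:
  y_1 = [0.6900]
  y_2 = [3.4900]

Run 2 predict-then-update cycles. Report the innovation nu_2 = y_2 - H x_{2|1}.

step 1: x^-=[1.7222]  P^-=[1.0441]  S=[1.3541]  K=[0.7711]  nu=[-1.0322]  x^+=[0.9263]  P^+=[0.2390]
step 2: x^-=[1.0097]  P^-=[0.5440]  S=[0.8540]  K=[0.6370]  nu=[2.4803]  x^+=[2.5896]  P^+=[0.1975]

innov = [2.4803]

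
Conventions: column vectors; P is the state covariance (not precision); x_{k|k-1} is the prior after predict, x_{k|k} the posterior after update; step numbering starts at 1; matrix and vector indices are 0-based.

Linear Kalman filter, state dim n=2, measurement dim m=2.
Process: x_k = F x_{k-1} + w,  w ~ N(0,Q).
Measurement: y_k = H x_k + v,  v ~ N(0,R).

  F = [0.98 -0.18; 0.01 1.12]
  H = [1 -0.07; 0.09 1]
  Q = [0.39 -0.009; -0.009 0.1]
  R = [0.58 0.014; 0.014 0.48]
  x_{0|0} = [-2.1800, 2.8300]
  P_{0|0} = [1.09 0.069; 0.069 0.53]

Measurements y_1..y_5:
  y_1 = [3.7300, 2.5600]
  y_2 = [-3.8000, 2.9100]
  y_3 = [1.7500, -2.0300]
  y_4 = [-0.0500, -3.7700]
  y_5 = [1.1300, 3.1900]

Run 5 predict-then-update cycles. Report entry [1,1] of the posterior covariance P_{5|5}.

step 1: x^-=[-2.6458, 3.1478]  P^-=[1.4297 -0.0296; -0.0296 0.7665]  S=[2.0176 0.0596; 0.0596 1.2527]  K=[0.7083 0.0454; -0.0594 0.6125]  nu=[6.5961, -0.3497]  x^+=[2.0103, 2.5421]  P^+=[0.4111 -0.0053; -0.0053 0.2937]
step 2: x^-=[1.5126, 2.8673]  P^-=[0.7962 -0.0700; -0.0700 0.4683]  S=[1.3883 -0.0167; -0.0167 0.9422]  K=[0.5772 0.0120; -0.0681 0.4892]  nu=[-5.1118, -0.0934]  x^+=[-1.4390, 3.1699]  P^+=[0.3338 -0.0162; -0.0162 0.2353]
step 3: x^-=[-1.9808, 3.5359]  P^-=[0.7239 -0.0709; -0.0709 0.3948]  S=[1.3158 -0.0190; -0.0190 0.8679]  K=[0.5540 0.0055; -0.0685 0.4461]  nu=[3.9783, -5.3877]  x^+=[0.1939, 0.8603]  P^+=[0.3201 -0.0184; -0.0184 0.2148]
step 4: x^-=[0.0352, 0.9654]  P^-=[0.7109 -0.0694; -0.0694 0.3691]  S=[1.3024 -0.0168; -0.0168 0.8423]  K=[0.5496 0.0046; -0.0676 0.4294]  nu=[-0.0176, -4.7386]  x^+=[0.0039, -1.0681]  P^+=[0.3175 -0.0187; -0.0187 0.2068]
step 5: x^-=[0.1961, -1.1962]  P^-=[0.7083 -0.0681; -0.0681 0.3591]  S=[1.2995 -0.0150; -0.0150 0.8326]  K=[0.5487 0.0047; -0.0668 0.4227]  nu=[0.8502, 4.3686]  x^+=[0.6832, 0.5937]  P^+=[0.3170 -0.0186; -0.0186 0.2036]

P_post[1,1] = 0.2036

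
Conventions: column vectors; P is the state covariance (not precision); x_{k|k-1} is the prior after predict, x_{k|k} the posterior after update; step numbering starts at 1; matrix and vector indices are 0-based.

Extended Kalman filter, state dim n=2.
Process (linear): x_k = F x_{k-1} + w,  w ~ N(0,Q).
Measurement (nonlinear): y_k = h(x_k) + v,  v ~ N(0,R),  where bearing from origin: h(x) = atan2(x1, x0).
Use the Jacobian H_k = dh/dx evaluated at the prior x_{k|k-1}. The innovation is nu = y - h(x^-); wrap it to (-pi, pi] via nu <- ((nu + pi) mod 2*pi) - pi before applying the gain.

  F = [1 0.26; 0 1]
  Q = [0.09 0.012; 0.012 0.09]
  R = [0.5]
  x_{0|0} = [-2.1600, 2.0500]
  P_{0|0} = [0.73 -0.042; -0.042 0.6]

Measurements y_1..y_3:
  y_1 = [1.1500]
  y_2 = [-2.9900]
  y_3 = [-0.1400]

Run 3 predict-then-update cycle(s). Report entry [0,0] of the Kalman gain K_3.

step 1: x^-=[-1.6270, 2.0500]  P^-=[0.8387 0.1260; 0.1260 0.6900]  H_jac=[-0.2993 -0.2375]  S=[0.6320]  K=[-0.4446; -0.3190]  nu=[-1.0917]  x^+=[-1.1417, 2.3983]  P^+=[0.7138 0.0364; 0.0364 0.6257]
step 2: x^-=[-0.5182, 2.3983]  P^-=[0.8650 0.2111; 0.2111 0.7157]  H_jac=[-0.3984 -0.0861]  S=[0.6571]  K=[-0.5521; -0.2217]  nu=[1.5096]  x^+=[-1.3516, 2.0636]  P^+=[0.6647 0.1306; 0.1306 0.6834]
step 3: x^-=[-0.8151, 2.0636]  P^-=[0.8689 0.3203; 0.3203 0.7734]  H_jac=[-0.4192 -0.1656]  S=[0.7184]  K=[-0.5809; -0.3652]  nu=[-2.0870]  x^+=[0.3971, 2.8257]  P^+=[0.6265 0.1679; 0.1679 0.6776]

K[0,0] = -0.5809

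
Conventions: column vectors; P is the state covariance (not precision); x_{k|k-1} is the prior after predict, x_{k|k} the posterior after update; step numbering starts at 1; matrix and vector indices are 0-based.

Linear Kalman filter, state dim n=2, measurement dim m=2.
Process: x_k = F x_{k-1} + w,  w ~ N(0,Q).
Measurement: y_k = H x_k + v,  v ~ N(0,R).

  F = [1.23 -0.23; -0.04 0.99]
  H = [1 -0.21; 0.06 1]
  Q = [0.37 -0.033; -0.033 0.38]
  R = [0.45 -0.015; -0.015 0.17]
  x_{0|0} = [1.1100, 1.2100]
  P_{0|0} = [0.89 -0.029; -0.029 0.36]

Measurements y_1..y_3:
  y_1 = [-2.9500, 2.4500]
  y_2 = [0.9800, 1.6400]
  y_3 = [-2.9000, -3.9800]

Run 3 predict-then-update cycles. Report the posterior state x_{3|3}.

step 1: x^-=[1.0870, 1.1535]  P^-=[1.7519 -0.1943; -0.1943 0.7366]  S=[2.3160 -0.2565; -0.2565 0.8895]  K=[0.7881 0.1269; -0.0625 0.7969]  nu=[-3.7948, 1.2313]  x^+=[-1.7474, 2.3717]  P^+=[0.3504 -0.0113; -0.0113 0.1371]
step 2: x^-=[-2.6948, 2.4179]  P^-=[0.9137 -0.0953; -0.0953 0.5158]  S=[1.4265 -0.1626; -0.1626 0.6777]  K=[0.6660 0.1001; -0.0585 0.7387]  nu=[4.1826, -0.6162]  x^+=[0.0290, 1.7179]  P^+=[0.2959 -0.0107; -0.0107 0.1271]
step 3: x^-=[-0.3595, 1.6995]  P^-=[0.8305 -0.0897; -0.0897 0.5059]  S=[1.3405 -0.1599; -0.1599 0.6681]  K=[0.6449 0.0948; -0.0584 0.7351]  nu=[-2.1836, -5.6580]  x^+=[-2.3039, -2.3323]  P^+=[0.2865 -0.0108; -0.0108 0.1265]

x_post = [-2.3039, -2.3323]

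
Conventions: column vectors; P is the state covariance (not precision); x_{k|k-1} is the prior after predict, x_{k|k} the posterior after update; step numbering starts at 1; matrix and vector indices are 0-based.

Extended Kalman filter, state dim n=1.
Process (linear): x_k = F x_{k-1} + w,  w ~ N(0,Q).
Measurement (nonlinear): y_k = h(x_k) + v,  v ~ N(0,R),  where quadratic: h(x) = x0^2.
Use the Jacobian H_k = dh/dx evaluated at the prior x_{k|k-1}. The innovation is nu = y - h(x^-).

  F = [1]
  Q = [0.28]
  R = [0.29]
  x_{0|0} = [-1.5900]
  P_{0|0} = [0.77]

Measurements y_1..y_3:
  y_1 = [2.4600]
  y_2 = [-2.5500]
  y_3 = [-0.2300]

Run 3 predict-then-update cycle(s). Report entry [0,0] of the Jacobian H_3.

step 1: x^-=[-1.5900]  P^-=[1.0500]  H_jac=[-3.1800]  S=[10.9080]  K=[-0.3061]  nu=[-0.0681]  x^+=[-1.5692]  P^+=[0.0279]
step 2: x^-=[-1.5692]  P^-=[0.3079]  H_jac=[-3.1383]  S=[3.3227]  K=[-0.2908]  nu=[-5.0122]  x^+=[-0.1114]  P^+=[0.0269]
step 3: x^-=[-0.1114]  P^-=[0.3069]  H_jac=[-0.2229]  S=[0.3052]  K=[-0.2241]  nu=[-0.2424]  x^+=[-0.0571]  P^+=[0.2916]

H_jac[0,0] = -0.2229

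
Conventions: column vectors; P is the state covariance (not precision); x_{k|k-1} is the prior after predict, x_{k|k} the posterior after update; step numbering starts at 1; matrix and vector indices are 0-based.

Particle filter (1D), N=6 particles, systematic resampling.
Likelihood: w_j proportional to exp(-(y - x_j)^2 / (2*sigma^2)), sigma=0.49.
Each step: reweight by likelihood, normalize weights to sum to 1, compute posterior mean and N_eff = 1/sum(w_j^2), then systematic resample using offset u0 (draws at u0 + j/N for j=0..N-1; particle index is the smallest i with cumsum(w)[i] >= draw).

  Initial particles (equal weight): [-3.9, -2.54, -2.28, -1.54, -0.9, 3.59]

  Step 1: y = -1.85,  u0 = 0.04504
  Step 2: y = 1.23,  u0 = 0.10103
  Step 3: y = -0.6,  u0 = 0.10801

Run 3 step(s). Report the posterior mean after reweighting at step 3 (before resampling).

step 1: w=[0.0001, 0.1834, 0.3364, 0.4047, 0.0755, 0.0000]  mean=-1.9242  Neff=3.1622  idx=[1, 2, 2, 3, 3, 3]
step 2: w=[0.0000, 0.0000, 0.0000, 0.3333, 0.3333, 0.3333]  mean=-1.5400  Neff=3.0003  idx=[3, 3, 4, 4, 5, 5]
step 3: w=[0.1667, 0.1667, 0.1667, 0.1667, 0.1667, 0.1667]  mean=-1.5400  Neff=6.0000  idx=[0, 1, 2, 3, 4, 5]

post_mean = -1.5400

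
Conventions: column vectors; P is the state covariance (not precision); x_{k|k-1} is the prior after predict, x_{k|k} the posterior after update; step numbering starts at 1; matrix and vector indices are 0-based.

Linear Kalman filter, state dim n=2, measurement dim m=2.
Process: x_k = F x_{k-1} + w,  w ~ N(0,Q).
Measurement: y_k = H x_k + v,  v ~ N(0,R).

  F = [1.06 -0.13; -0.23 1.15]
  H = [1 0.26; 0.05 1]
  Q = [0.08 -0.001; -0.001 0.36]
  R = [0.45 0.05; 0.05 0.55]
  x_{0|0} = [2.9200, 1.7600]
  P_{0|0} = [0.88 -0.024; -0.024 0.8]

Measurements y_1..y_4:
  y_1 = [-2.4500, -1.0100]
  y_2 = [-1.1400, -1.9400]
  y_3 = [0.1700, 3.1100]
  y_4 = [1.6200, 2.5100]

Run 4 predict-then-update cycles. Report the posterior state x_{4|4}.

x_post = [-0.2367, 2.1772]

step 1: x^-=[2.8664, 1.3524]  P^-=[1.0889 -0.3651; -0.3651 1.4772]  S=[1.4489 0.1187; 0.1187 1.9935]  K=[0.7022 -0.1976; -0.0471 0.7347]  nu=[-5.6680, -2.5057]  x^+=[-0.6185, -0.2217]  P^+=[0.3295 -0.0901; -0.0901 0.4062]
step 2: x^-=[-0.6268, -0.1127]  P^-=[0.4819 -0.2546; -0.2546 0.9623]  S=[0.8646 0.0664; 0.0664 1.4881]  K=[0.4945 -0.1769; -0.0543 0.6406]  nu=[-0.4840, -1.7960]  x^+=[-0.5482, -1.2369]  P^+=[0.2356 -0.0844; -0.0844 0.3538]
step 3: x^-=[-0.4204, -1.2963]  P^-=[0.3739 -0.2167; -0.2167 0.8850]  S=[0.7711 0.0793; 0.0793 1.4143]  K=[0.4288 -0.1640; -0.0464 0.6207]  nu=[0.9274, 4.4273]  x^+=[-0.7490, 1.4087]  P^+=[0.2053 -0.0791; -0.0791 0.3430]
step 4: x^-=[-0.9771, 1.7923]  P^-=[0.3382 -0.2011; -0.2011 0.8663]  S=[0.7423 0.0885; 0.0885 1.3971]  K=[0.4040 -0.1574; -0.0408 0.6155]  nu=[2.1311, 0.7665]  x^+=[-0.2367, 2.1772]  P^+=[0.1937 -0.0761; -0.0761 0.3403]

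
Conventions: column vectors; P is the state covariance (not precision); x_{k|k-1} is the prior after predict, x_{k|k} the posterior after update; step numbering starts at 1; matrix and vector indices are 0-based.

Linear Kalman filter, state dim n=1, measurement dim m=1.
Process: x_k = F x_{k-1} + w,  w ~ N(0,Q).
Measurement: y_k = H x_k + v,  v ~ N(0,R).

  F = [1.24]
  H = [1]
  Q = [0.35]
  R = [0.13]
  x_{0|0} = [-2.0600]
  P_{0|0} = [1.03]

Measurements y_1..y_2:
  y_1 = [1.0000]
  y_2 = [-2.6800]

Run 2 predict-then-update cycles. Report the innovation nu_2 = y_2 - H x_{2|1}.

step 1: x^-=[-2.5544]  P^-=[1.9337]  S=[2.0637]  K=[0.9370]  nu=[3.5544]  x^+=[0.7761]  P^+=[0.1218]
step 2: x^-=[0.9624]  P^-=[0.5373]  S=[0.6673]  K=[0.8052]  nu=[-3.6424]  x^+=[-1.9704]  P^+=[0.1047]

innov = [-3.6424]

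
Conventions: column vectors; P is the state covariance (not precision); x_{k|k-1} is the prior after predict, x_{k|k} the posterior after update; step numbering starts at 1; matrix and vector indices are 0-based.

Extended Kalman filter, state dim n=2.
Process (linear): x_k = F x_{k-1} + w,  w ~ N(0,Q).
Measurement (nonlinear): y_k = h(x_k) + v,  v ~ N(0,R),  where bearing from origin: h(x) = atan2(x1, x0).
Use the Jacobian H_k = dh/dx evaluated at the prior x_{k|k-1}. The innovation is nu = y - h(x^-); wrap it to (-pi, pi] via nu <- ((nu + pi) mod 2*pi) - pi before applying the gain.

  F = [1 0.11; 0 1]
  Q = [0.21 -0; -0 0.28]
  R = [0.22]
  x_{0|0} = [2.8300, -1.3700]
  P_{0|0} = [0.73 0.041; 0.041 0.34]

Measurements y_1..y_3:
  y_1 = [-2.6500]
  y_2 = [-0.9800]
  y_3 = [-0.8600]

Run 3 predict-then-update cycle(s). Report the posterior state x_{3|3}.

step 1: x^-=[2.6793, -1.3700]  P^-=[0.9531 0.0784; 0.0784 0.6200]  H_jac=[0.1513 0.2959]  S=[0.3031]  K=[0.5523; 0.6443]  nu=[-2.1773]  x^+=[1.4769, -2.7729]  P^+=[0.8607 -0.0295; -0.0295 0.4942]
step 2: x^-=[1.1718, -2.7729]  P^-=[1.0702 0.0249; 0.0249 0.7742]  H_jac=[0.3060 0.1293]  S=[0.3351]  K=[0.9868; 0.3215]  nu=[0.1910]  x^+=[1.3603, -2.7115]  P^+=[0.7439 -0.0814; -0.0814 0.7395]
step 3: x^-=[1.0620, -2.7115]  P^-=[0.9449 -0.0001; -0.0001 1.0195]  H_jac=[0.3197 0.1252]  S=[0.3326]  K=[0.9084; 0.3838]  nu=[0.3375]  x^+=[1.3686, -2.5820]  P^+=[0.6705 -0.1160; -0.1160 0.9705]

x_post = [1.3686, -2.5820]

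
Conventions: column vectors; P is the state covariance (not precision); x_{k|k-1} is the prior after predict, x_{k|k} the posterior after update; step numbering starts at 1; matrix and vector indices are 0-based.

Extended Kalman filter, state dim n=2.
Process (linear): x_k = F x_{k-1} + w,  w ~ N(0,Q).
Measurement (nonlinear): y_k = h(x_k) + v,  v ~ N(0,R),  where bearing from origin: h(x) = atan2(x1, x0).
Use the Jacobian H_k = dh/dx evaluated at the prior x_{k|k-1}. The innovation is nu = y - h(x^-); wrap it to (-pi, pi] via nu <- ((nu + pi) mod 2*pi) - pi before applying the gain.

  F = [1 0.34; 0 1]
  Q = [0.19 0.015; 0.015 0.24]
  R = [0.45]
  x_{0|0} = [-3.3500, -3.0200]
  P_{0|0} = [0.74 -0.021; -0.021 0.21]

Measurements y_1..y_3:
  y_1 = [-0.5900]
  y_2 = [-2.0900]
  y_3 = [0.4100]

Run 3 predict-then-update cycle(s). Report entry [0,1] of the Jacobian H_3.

H_jac[0,1] = -0.1250

step 1: x^-=[-4.3768, -3.0200]  P^-=[0.9400 0.0654; 0.0654 0.4500]  H_jac=[0.1068 -0.1548]  S=[0.4693]  K=[0.1923; -0.1335]  nu=[1.9476]  x^+=[-4.0022, -3.2801]  P^+=[0.9226 0.0775; 0.0775 0.4416]
step 2: x^-=[-5.1174, -3.2801]  P^-=[1.2164 0.2426; 0.2426 0.6816]  H_jac=[0.0888 -0.1385]  S=[0.4667]  K=[0.1594; -0.1561]  nu=[0.4816]  x^+=[-5.0407, -3.3553]  P^+=[1.2045 0.2542; 0.2542 0.6703]
step 3: x^-=[-6.1815, -3.3553]  P^-=[1.6449 0.4971; 0.4971 0.9103]  H_jac=[0.0678 -0.1250]  S=[0.4634]  K=[0.1067; -0.1727]  nu=[3.0543]  x^+=[-5.8555, -3.8828]  P^+=[1.6396 0.5056; 0.5056 0.8964]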